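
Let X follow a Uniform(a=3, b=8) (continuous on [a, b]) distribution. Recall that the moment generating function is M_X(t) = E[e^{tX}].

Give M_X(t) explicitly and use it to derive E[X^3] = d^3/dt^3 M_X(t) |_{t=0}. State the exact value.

E[X^3] = D^3[M](0) = 803/4

M_X(t) = (e^(8*t) - e^(3*t))/(5*t)
D^3[M](t) = (512*t^3*e^(8*t) - 27*t^3*e^(3*t) - 192*t^2*e^(8*t) + 27*t^2*e^(3*t) + 48*t*e^(8*t) - 18*t*e^(3*t) - 6*e^(8*t) + 6*e^(3*t))/(5*t^4)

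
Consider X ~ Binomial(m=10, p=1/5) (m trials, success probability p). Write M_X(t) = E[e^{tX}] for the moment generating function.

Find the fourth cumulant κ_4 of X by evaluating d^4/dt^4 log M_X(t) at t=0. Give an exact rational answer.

M_X(t) = (e^(t)/5 + 4/5)^10
K_X(t) = log M_X(t) = 10*log(e^(t)/5 + 4/5)
K′(t) = 10*e^(t)/(e^(t) + 4)
K′′(t) = 40*e^(t)/(e^(2*t) + 8*e^(t) + 16)
K′′′(t) = (-40*e^(2*t) + 160*e^(t))/(e^(3*t) + 12*e^(2*t) + 48*e^(t) + 64)
K′′′′(t) = (40*e^(3*t) - 640*e^(2*t) + 640*e^(t))/(e^(4*t) + 16*e^(3*t) + 96*e^(2*t) + 256*e^(t) + 256)

κ_4 = K′′′′(0) = 8/125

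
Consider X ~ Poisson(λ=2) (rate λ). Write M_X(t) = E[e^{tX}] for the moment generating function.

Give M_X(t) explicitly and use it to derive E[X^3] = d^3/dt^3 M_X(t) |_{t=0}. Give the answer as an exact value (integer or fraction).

E[X^3] = D^3[M](0) = 22

M_X(t) = e^(2*e^(t) - 2)
D^3[M](t) = (8*e^(3*t)*e^(2*e^(t)) + 12*e^(2*t)*e^(2*e^(t)) + 2*e^(t)*e^(2*e^(t)))*e^(-2)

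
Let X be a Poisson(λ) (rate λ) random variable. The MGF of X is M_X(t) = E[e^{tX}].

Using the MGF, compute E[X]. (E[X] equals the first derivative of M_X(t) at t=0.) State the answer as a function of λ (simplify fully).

E[X] = dM/dt |_{t=0} = λ

M_X(t) = e^(λ*(e^(t) - 1))
dM/dt = λ*e^(-λ)*e^(t)*e^(λ*e^(t))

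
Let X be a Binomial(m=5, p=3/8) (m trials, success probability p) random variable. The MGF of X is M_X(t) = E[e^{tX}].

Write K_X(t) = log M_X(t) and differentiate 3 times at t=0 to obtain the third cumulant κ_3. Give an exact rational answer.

M_X(t) = (3*e^(t)/8 + 5/8)^5
K_X(t) = log M_X(t) = 5*log(3*e^(t)/8 + 5/8)
dK/dt = 15*e^(t)/(3*e^(t) + 5)
d^2K/dt^2 = 75*e^(t)/(9*e^(2*t) + 30*e^(t) + 25)
d^3K/dt^3 = (-225*e^(2*t) + 375*e^(t))/(27*e^(3*t) + 135*e^(2*t) + 225*e^(t) + 125)

κ_3 = d^3K/dt^3 |_{t=0} = 75/256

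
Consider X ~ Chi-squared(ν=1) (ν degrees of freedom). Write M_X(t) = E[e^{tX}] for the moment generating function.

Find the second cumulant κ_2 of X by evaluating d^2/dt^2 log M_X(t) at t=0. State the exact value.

M_X(t) = 1/√(1 - 2*t)
K_X(t) = log M_X(t) = -log(1 - 2*t)/2
K′(t) = -1/(2*t - 1)
K′′(t) = 2/(4*t^2 - 4*t + 1)

κ_2 = K′′(0) = 2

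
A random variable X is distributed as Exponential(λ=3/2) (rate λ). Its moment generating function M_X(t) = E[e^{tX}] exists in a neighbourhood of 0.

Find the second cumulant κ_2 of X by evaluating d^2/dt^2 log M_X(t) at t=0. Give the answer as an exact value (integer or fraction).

M_X(t) = 3/(2*(3/2 - t))
K_X(t) = log M_X(t) = -log(3/2 - t) - log(2) + log(3)
K^(2)(t) = 4/(4*t^2 - 12*t + 9)

κ_2 = K^(2)(0) = 4/9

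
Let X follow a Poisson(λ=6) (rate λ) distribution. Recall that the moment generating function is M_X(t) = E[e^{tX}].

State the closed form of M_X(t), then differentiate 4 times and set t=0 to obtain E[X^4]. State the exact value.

E[X^4] = M′′′′(0) = 2850

M_X(t) = e^(6*e^(t) - 6)
M′(t) = 6*e^(-6)*e^(t)*e^(6*e^(t))
M′′(t) = (36*e^(2*t)*e^(6*e^(t)) + 6*e^(t)*e^(6*e^(t)))*e^(-6)
M′′′(t) = (216*e^(3*t)*e^(6*e^(t)) + 108*e^(2*t)*e^(6*e^(t)) + 6*e^(t)*e^(6*e^(t)))*e^(-6)
M′′′′(t) = (1296*e^(4*t)*e^(6*e^(t)) + 1296*e^(3*t)*e^(6*e^(t)) + 252*e^(2*t)*e^(6*e^(t)) + 6*e^(t)*e^(6*e^(t)))*e^(-6)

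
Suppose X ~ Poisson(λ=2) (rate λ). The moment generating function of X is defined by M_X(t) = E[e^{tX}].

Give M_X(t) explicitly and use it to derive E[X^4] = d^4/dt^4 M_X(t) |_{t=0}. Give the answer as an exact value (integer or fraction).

M_X(t) = e^(2*e^(t) - 2)
dM/dt = 2*e^(-2)*e^(t)*e^(2*e^(t))
d^2M/dt^2 = (4*e^(2*t)*e^(2*e^(t)) + 2*e^(t)*e^(2*e^(t)))*e^(-2)
d^3M/dt^3 = (8*e^(3*t)*e^(2*e^(t)) + 12*e^(2*t)*e^(2*e^(t)) + 2*e^(t)*e^(2*e^(t)))*e^(-2)
d^4M/dt^4 = (16*e^(4*t)*e^(2*e^(t)) + 48*e^(3*t)*e^(2*e^(t)) + 28*e^(2*t)*e^(2*e^(t)) + 2*e^(t)*e^(2*e^(t)))*e^(-2)

E[X^4] = d^4M/dt^4 |_{t=0} = 94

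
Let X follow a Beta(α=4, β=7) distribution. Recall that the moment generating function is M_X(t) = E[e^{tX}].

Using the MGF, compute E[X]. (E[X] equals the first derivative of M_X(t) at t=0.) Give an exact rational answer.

M_X(t) = ₁F₁(4; 11; t)
M^(1)(t) = 4*₁F₁(5; 12; t)/11

E[X] = M^(1)(0) = 4/11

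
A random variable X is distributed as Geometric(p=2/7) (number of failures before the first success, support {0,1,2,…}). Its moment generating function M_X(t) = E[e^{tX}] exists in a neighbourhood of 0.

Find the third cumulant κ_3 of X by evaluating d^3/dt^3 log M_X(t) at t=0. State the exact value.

M_X(t) = 2/(7*(1 - 5*e^(t)/7))
K_X(t) = log M_X(t) = -log(1 - 5*e^(t)/7) - log(7) + log(2)
D^3[K](t) = (-175*e^(2*t) - 245*e^(t))/(125*e^(3*t) - 525*e^(2*t) + 735*e^(t) - 343)

κ_3 = D^3[K](0) = 105/2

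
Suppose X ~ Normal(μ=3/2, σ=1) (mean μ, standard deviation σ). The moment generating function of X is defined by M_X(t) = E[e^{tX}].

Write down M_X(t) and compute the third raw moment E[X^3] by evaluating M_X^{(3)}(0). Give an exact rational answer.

E[X^3] = M^(3)(0) = 63/8

M_X(t) = e^(t^2/2 + 3*t/2)
M^(3)(t) = t^3*e^(3*t/2)*e^(t^2/2) + 9*t^2*e^(3*t/2)*e^(t^2/2)/2 + 39*t*e^(3*t/2)*e^(t^2/2)/4 + 63*e^(3*t/2)*e^(t^2/2)/8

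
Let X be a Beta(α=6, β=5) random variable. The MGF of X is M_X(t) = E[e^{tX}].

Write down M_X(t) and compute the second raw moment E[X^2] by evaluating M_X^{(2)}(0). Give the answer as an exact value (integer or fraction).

M_X(t) = ₁F₁(6; 11; t)
M^(2)(t) = 7*₁F₁(8; 13; t)/22

E[X^2] = M^(2)(0) = 7/22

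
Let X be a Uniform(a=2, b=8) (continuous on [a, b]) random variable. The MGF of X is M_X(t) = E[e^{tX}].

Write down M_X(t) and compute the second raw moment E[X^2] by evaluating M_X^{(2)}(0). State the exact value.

E[X^2] = D^2[M](0) = 28

M_X(t) = (e^(8*t) - e^(2*t))/(6*t)
D^2[M](t) = (32*t^2*e^(8*t) - 2*t^2*e^(2*t) - 8*t*e^(8*t) + 2*t*e^(2*t) + e^(8*t) - e^(2*t))/(3*t^3)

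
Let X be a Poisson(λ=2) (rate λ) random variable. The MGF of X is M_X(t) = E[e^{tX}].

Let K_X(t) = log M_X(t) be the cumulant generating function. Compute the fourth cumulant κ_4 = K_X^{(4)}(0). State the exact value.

κ_4 = K′′′′(0) = 2

M_X(t) = e^(2*e^(t) - 2)
K_X(t) = log M_X(t) = 2*e^(t) - 2
K′(t) = 2*e^(t)
K′′(t) = 2*e^(t)
K′′′(t) = 2*e^(t)
K′′′′(t) = 2*e^(t)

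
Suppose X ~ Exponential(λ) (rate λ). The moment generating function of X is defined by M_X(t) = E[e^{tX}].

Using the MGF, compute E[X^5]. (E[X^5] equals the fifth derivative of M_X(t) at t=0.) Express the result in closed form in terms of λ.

E[X^5] = M′′′′′(0) = 120/λ^5

M_X(t) = λ/(λ - t)
M′(t) = λ/(λ^2 - 2*λ*t + t^2)
M′′(t) = -2*λ/(-λ^3 + 3*λ^2*t - 3*λ*t^2 + t^3)
M′′′(t) = 6*λ/(λ^4 - 4*λ^3*t + 6*λ^2*t^2 - 4*λ*t^3 + t^4)
M′′′′(t) = -24*λ/(-λ^5 + 5*λ^4*t - 10*λ^3*t^2 + 10*λ^2*t^3 - 5*λ*t^4 + t^5)
M′′′′′(t) = 120*λ/(λ^6 - 6*λ^5*t + 15*λ^4*t^2 - 20*λ^3*t^3 + 15*λ^2*t^4 - 6*λ*t^5 + t^6)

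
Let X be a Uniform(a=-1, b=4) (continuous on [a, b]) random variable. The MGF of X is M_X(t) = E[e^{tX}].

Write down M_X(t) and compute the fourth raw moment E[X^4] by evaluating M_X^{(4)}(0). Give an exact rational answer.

M_X(t) = (e^(4*t) - e^(-t))/(5*t)
D^4[M](t) = (256*t^4*e^(5*t) - t^4 - 256*t^3*e^(5*t) - 4*t^3 + 192*t^2*e^(5*t) - 12*t^2 - 96*t*e^(5*t) - 24*t + 24*e^(5*t) - 24)*e^(-t)/(5*t^5)

E[X^4] = D^4[M](0) = 41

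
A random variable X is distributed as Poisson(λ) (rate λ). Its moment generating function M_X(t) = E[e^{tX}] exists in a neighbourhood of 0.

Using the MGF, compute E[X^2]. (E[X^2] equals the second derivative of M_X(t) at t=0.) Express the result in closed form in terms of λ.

M_X(t) = e^(λ*(e^(t) - 1))
D^2[M](t) = (λ^2*e^(2*t)*e^(λ*e^(t)) + λ*e^(t)*e^(λ*e^(t)))*e^(-λ)

E[X^2] = D^2[M](0) = λ*(λ + 1)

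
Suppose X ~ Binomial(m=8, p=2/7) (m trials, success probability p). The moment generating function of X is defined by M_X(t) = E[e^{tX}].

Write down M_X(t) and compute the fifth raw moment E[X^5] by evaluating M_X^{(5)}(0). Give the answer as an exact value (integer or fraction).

E[X^5] = M^(5)(0) = 940048/2401

M_X(t) = (2*e^(t)/7 + 5/7)^8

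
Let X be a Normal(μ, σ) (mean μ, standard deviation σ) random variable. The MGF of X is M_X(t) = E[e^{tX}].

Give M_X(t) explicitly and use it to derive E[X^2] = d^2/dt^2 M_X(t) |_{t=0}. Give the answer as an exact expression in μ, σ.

E[X^2] = D^2[M](0) = μ^2 + σ^2

M_X(t) = e^(μ*t + σ^2*t^2/2)
D^2[M](t) = μ^2*e^(μ*t)*e^(σ^2*t^2/2) + 2*μ*σ^2*t*e^(μ*t)*e^(σ^2*t^2/2) + σ^4*t^2*e^(μ*t)*e^(σ^2*t^2/2) + σ^2*e^(μ*t)*e^(σ^2*t^2/2)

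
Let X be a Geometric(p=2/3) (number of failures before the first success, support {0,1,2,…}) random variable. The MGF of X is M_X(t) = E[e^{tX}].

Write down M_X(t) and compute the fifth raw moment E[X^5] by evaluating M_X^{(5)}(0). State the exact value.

M_X(t) = 2/(3*(1 - e^(t)/3))
D^5[M](t) = (2*e^(5*t) + 156*e^(4*t) + 1188*e^(3*t) + 1404*e^(2*t) + 162*e^(t))/(e^(6*t) - 18*e^(5*t) + 135*e^(4*t) - 540*e^(3*t) + 1215*e^(2*t) - 1458*e^(t) + 729)

E[X^5] = D^5[M](0) = 91/2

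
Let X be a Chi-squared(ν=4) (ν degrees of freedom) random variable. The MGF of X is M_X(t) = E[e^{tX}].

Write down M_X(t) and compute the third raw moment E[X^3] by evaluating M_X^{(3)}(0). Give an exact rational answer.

E[X^3] = M′′′(0) = 192

M_X(t) = (1 - 2*t)^(-2)
M′(t) = -4/(8*t^3 - 12*t^2 + 6*t - 1)
M′′(t) = 24/(16*t^4 - 32*t^3 + 24*t^2 - 8*t + 1)
M′′′(t) = -192/(32*t^5 - 80*t^4 + 80*t^3 - 40*t^2 + 10*t - 1)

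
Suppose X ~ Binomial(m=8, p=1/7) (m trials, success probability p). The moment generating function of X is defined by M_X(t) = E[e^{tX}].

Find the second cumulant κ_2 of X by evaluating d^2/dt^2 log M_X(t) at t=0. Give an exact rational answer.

M_X(t) = (e^(t)/7 + 6/7)^8
K_X(t) = log M_X(t) = 8*log(e^(t)/7 + 6/7)
dK/dt = 8*e^(t)/(e^(t) + 6)
d^2K/dt^2 = 48*e^(t)/(e^(2*t) + 12*e^(t) + 36)

κ_2 = d^2K/dt^2 |_{t=0} = 48/49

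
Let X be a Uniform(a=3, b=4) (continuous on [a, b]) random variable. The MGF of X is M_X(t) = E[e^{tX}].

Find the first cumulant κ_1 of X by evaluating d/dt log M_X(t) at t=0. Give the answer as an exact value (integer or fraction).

κ_1 = D[K](0) = 7/2

M_X(t) = (e^(4*t) - e^(3*t))/t
K_X(t) = log M_X(t) = -log(t) + log(e^(4*t) - e^(3*t))
D[K](t) = (4*t*e^(t) - 3*t - e^(t) + 1)/(t*e^(t) - t)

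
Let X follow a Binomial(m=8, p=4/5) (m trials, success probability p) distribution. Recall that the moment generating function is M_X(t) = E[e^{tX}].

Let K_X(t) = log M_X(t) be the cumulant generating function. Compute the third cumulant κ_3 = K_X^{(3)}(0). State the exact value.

M_X(t) = (4*e^(t)/5 + 1/5)^8
K_X(t) = log M_X(t) = 8*log(4*e^(t)/5 + 1/5)
dK/dt = 32*e^(t)/(4*e^(t) + 1)
d^2K/dt^2 = 32*e^(t)/(16*e^(2*t) + 8*e^(t) + 1)
d^3K/dt^3 = (-128*e^(2*t) + 32*e^(t))/(64*e^(3*t) + 48*e^(2*t) + 12*e^(t) + 1)

κ_3 = d^3K/dt^3 |_{t=0} = -96/125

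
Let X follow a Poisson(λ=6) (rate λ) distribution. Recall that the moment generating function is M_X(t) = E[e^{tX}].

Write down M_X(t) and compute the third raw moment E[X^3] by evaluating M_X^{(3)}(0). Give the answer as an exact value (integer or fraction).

E[X^3] = D^3[M](0) = 330

M_X(t) = e^(6*e^(t) - 6)
D^3[M](t) = (216*e^(3*t)*e^(6*e^(t)) + 108*e^(2*t)*e^(6*e^(t)) + 6*e^(t)*e^(6*e^(t)))*e^(-6)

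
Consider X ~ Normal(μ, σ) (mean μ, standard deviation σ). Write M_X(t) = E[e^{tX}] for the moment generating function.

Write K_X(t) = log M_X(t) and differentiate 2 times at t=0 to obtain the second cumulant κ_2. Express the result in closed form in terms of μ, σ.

M_X(t) = e^(μ*t + σ^2*t^2/2)
K_X(t) = log M_X(t) = μ*t + σ^2*t^2/2
K^(2)(t) = σ^2

κ_2 = K^(2)(0) = σ^2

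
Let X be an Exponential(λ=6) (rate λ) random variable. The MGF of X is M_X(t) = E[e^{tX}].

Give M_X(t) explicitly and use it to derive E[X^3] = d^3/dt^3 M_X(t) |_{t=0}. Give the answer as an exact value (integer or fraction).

M_X(t) = 6/(6 - t)
M′(t) = 6/(t^2 - 12*t + 36)
M′′(t) = -12/(t^3 - 18*t^2 + 108*t - 216)
M′′′(t) = 36/(t^4 - 24*t^3 + 216*t^2 - 864*t + 1296)

E[X^3] = M′′′(0) = 1/36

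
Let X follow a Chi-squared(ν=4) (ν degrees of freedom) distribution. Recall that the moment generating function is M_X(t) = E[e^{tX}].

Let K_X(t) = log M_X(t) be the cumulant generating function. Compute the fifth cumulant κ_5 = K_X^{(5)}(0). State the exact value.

κ_5 = d^5K/dt^5 |_{t=0} = 1536

M_X(t) = (1 - 2*t)^(-2)
K_X(t) = log M_X(t) = -2*log(1 - 2*t)
dK/dt = -4/(2*t - 1)
d^2K/dt^2 = 8/(4*t^2 - 4*t + 1)
d^3K/dt^3 = -32/(8*t^3 - 12*t^2 + 6*t - 1)
d^4K/dt^4 = 192/(16*t^4 - 32*t^3 + 24*t^2 - 8*t + 1)
d^5K/dt^5 = -1536/(32*t^5 - 80*t^4 + 80*t^3 - 40*t^2 + 10*t - 1)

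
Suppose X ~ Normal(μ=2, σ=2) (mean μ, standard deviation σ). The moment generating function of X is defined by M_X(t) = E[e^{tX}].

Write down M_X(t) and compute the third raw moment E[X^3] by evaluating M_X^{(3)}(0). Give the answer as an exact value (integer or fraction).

M_X(t) = e^(2*t^2 + 2*t)
dM/dt = 4*t*e^(2*t)*e^(2*t^2) + 2*e^(2*t)*e^(2*t^2)
d^2M/dt^2 = 16*t^2*e^(2*t)*e^(2*t^2) + 16*t*e^(2*t)*e^(2*t^2) + 8*e^(2*t)*e^(2*t^2)
d^3M/dt^3 = 64*t^3*e^(2*t)*e^(2*t^2) + 96*t^2*e^(2*t)*e^(2*t^2) + 96*t*e^(2*t)*e^(2*t^2) + 32*e^(2*t)*e^(2*t^2)

E[X^3] = d^3M/dt^3 |_{t=0} = 32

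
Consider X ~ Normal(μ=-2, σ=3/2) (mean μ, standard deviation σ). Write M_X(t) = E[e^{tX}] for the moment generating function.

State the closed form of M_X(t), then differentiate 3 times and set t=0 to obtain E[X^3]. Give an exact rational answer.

M_X(t) = e^(9*t^2/8 - 2*t)
M^(3)(t) = (729*t^3*e^(9*t^2/8) - 1944*t^2*e^(9*t^2/8) + 2700*t*e^(9*t^2/8) - 1376*e^(9*t^2/8))*e^(-2*t)/64

E[X^3] = M^(3)(0) = -43/2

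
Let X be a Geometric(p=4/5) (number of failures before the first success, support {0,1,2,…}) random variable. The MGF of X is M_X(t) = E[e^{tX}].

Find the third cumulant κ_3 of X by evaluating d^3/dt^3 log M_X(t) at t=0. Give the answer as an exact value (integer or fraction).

M_X(t) = 4/(5*(1 - e^(t)/5))
K_X(t) = log M_X(t) = -log(1 - e^(t)/5) - log(5) + 2*log(2)
K′(t) = -e^(t)/(e^(t) - 5)
K′′(t) = 5*e^(t)/(e^(2*t) - 10*e^(t) + 25)
K′′′(t) = (-5*e^(2*t) - 25*e^(t))/(e^(3*t) - 15*e^(2*t) + 75*e^(t) - 125)

κ_3 = K′′′(0) = 15/32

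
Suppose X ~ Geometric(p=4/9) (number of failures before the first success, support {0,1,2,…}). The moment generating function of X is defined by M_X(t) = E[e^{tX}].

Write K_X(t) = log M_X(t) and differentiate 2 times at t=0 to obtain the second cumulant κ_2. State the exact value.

κ_2 = d^2K/dt^2 |_{t=0} = 45/16

M_X(t) = 4/(9*(1 - 5*e^(t)/9))
K_X(t) = log M_X(t) = -log(1 - 5*e^(t)/9) - 2*log(3) + 2*log(2)
dK/dt = -5*e^(t)/(5*e^(t) - 9)
d^2K/dt^2 = 45*e^(t)/(25*e^(2*t) - 90*e^(t) + 81)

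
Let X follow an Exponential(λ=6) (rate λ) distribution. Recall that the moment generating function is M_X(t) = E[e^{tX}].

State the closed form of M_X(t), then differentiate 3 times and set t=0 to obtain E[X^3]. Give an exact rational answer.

E[X^3] = M^(3)(0) = 1/36

M_X(t) = 6/(6 - t)
M^(3)(t) = 36/(t^4 - 24*t^3 + 216*t^2 - 864*t + 1296)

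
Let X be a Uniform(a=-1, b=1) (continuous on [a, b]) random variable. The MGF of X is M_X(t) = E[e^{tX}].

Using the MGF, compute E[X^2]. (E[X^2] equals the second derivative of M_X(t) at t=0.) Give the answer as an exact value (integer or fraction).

E[X^2] = d^2M/dt^2 |_{t=0} = 1/3

M_X(t) = (e^(t) - e^(-t))/(2*t)
dM/dt = (t*e^(2*t) + t - e^(2*t) + 1)*e^(-t)/(2*t^2)
d^2M/dt^2 = (t^2*e^(2*t) - t^2 - 2*t*e^(2*t) - 2*t + 2*e^(2*t) - 2)*e^(-t)/(2*t^3)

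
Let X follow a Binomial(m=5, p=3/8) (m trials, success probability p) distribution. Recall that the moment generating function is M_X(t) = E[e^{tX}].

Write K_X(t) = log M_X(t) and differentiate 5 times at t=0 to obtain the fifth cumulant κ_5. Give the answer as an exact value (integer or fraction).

M_X(t) = (3*e^(t)/8 + 5/8)^5
K_X(t) = log M_X(t) = 5*log(3*e^(t)/8 + 5/8)
dK/dt = 15*e^(t)/(3*e^(t) + 5)
d^2K/dt^2 = 75*e^(t)/(9*e^(2*t) + 30*e^(t) + 25)
d^3K/dt^3 = (-225*e^(2*t) + 375*e^(t))/(27*e^(3*t) + 135*e^(2*t) + 225*e^(t) + 125)
d^4K/dt^4 = (675*e^(3*t) - 4500*e^(2*t) + 1875*e^(t))/(81*e^(4*t) + 540*e^(3*t) + 1350*e^(2*t) + 1500*e^(t) + 625)
d^5K/dt^5 = (-2025*e^(4*t) + 37125*e^(3*t) - 61875*e^(2*t) + 9375*e^(t))/(243*e^(5*t) + 2025*e^(4*t) + 6750*e^(3*t) + 11250*e^(2*t) + 9375*e^(t) + 3125)

κ_5 = d^5K/dt^5 |_{t=0} = -2175/4096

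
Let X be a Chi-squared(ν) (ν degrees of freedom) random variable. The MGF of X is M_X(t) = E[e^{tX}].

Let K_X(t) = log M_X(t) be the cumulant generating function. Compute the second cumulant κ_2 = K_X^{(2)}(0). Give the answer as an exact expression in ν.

κ_2 = K^(2)(0) = 2*ν

M_X(t) = (1 - 2*t)^(-ν/2)
K_X(t) = log M_X(t) = -ν*log(1 - 2*t)/2
K^(2)(t) = 2*ν/(4*t^2 - 4*t + 1)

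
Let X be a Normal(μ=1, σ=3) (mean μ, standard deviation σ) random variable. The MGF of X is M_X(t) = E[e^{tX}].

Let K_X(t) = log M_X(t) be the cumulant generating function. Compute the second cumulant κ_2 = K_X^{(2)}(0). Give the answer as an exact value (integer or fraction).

κ_2 = D^2[K](0) = 9

M_X(t) = e^(9*t^2/2 + t)
K_X(t) = log M_X(t) = 9*t^2/2 + t
D^2[K](t) = 9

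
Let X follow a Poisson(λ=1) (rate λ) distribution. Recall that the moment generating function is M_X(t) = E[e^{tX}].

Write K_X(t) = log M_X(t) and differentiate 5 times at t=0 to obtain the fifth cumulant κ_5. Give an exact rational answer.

κ_5 = D^5[K](0) = 1

M_X(t) = e^(e^(t) - 1)
K_X(t) = log M_X(t) = e^(t) - 1
D^5[K](t) = e^(t)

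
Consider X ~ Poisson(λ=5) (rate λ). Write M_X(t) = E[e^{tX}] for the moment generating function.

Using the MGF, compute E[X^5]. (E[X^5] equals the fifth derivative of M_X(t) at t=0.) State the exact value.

E[X^5] = M′′′′′(0) = 12880

M_X(t) = e^(5*e^(t) - 5)
M′(t) = 5*e^(-5)*e^(t)*e^(5*e^(t))
M′′(t) = (25*e^(2*t)*e^(5*e^(t)) + 5*e^(t)*e^(5*e^(t)))*e^(-5)
M′′′(t) = (125*e^(3*t)*e^(5*e^(t)) + 75*e^(2*t)*e^(5*e^(t)) + 5*e^(t)*e^(5*e^(t)))*e^(-5)
M′′′′(t) = (625*e^(4*t)*e^(5*e^(t)) + 750*e^(3*t)*e^(5*e^(t)) + 175*e^(2*t)*e^(5*e^(t)) + 5*e^(t)*e^(5*e^(t)))*e^(-5)
M′′′′′(t) = (3125*e^(5*t)*e^(5*e^(t)) + 6250*e^(4*t)*e^(5*e^(t)) + 3125*e^(3*t)*e^(5*e^(t)) + 375*e^(2*t)*e^(5*e^(t)) + 5*e^(t)*e^(5*e^(t)))*e^(-5)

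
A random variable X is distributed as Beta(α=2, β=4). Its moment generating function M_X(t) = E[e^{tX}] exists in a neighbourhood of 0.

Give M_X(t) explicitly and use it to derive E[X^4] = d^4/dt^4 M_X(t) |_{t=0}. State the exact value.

E[X^4] = M^(4)(0) = 5/126

M_X(t) = ₁F₁(2; 6; t)
M^(4)(t) = 5*₁F₁(6; 10; t)/126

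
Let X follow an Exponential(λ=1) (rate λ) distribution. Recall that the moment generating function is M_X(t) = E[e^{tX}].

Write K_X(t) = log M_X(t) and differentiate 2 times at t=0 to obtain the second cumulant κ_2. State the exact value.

κ_2 = K^(2)(0) = 1

M_X(t) = 1/(1 - t)
K_X(t) = log M_X(t) = -log(1 - t)
K^(2)(t) = 1/(t^2 - 2*t + 1)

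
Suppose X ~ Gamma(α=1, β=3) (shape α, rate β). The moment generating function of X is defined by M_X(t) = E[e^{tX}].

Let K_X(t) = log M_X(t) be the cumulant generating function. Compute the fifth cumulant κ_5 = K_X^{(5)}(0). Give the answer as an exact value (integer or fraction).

M_X(t) = 3/(3 - t)
K_X(t) = log M_X(t) = -log(3 - t) + log(3)
K′(t) = -1/(t - 3)
K′′(t) = 1/(t^2 - 6*t + 9)
K′′′(t) = -2/(t^3 - 9*t^2 + 27*t - 27)
K′′′′(t) = 6/(t^4 - 12*t^3 + 54*t^2 - 108*t + 81)
K′′′′′(t) = -24/(t^5 - 15*t^4 + 90*t^3 - 270*t^2 + 405*t - 243)

κ_5 = K′′′′′(0) = 8/81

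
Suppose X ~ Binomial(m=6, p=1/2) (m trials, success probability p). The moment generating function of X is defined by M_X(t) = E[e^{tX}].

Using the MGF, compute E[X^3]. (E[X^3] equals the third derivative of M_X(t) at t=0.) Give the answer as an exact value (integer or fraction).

M_X(t) = (e^(t)/2 + 1/2)^6
M^(3)(t) = 27*e^(6*t)/8 + 375*e^(5*t)/32 + 15*e^(4*t) + 135*e^(3*t)/16 + 15*e^(2*t)/8 + 3*e^(t)/32

E[X^3] = M^(3)(0) = 81/2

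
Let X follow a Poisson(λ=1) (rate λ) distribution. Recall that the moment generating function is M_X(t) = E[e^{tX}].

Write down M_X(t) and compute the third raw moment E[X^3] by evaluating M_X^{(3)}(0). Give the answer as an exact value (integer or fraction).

M_X(t) = e^(e^(t) - 1)
D^3[M](t) = (e^(3*t)*e^(e^(t)) + 3*e^(2*t)*e^(e^(t)) + e^(t)*e^(e^(t)))*e^(-1)

E[X^3] = D^3[M](0) = 5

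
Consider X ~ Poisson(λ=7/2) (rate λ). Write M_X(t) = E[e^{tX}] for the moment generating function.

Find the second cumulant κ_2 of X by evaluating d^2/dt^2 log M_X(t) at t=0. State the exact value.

M_X(t) = e^(7*e^(t)/2 - 7/2)
K_X(t) = log M_X(t) = 7*e^(t)/2 - 7/2
D^2[K](t) = 7*e^(t)/2

κ_2 = D^2[K](0) = 7/2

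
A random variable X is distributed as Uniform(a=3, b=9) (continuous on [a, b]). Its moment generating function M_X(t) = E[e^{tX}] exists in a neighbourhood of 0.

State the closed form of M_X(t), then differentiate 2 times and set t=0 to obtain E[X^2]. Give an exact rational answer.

M_X(t) = (e^(9*t) - e^(3*t))/(6*t)
M′(t) = (9*t*e^(9*t) - 3*t*e^(3*t) - e^(9*t) + e^(3*t))/(6*t^2)
M′′(t) = (81*t^2*e^(9*t) - 9*t^2*e^(3*t) - 18*t*e^(9*t) + 6*t*e^(3*t) + 2*e^(9*t) - 2*e^(3*t))/(6*t^3)

E[X^2] = M′′(0) = 39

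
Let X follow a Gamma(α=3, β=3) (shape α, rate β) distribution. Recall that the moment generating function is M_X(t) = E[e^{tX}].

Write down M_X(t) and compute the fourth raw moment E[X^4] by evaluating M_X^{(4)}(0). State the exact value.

E[X^4] = M^(4)(0) = 40/9

M_X(t) = 27/(3 - t)^3
M^(4)(t) = -9720/(t^7 - 21*t^6 + 189*t^5 - 945*t^4 + 2835*t^3 - 5103*t^2 + 5103*t - 2187)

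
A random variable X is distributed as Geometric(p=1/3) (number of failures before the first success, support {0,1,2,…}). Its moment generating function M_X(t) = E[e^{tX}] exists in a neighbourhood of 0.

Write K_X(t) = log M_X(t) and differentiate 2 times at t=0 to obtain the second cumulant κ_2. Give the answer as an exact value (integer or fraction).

M_X(t) = 1/(3*(1 - 2*e^(t)/3))
K_X(t) = log M_X(t) = -log(1 - 2*e^(t)/3) - log(3)
dK/dt = -2*e^(t)/(2*e^(t) - 3)
d^2K/dt^2 = 6*e^(t)/(4*e^(2*t) - 12*e^(t) + 9)

κ_2 = d^2K/dt^2 |_{t=0} = 6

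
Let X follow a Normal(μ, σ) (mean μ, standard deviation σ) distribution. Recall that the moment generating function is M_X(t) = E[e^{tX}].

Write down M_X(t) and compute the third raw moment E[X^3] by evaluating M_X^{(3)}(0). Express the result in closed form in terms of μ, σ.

M_X(t) = e^(μ*t + σ^2*t^2/2)
M′(t) = μ*e^(μ*t)*e^(σ^2*t^2/2) + σ^2*t*e^(μ*t)*e^(σ^2*t^2/2)
M′′(t) = μ^2*e^(μ*t)*e^(σ^2*t^2/2) + 2*μ*σ^2*t*e^(μ*t)*e^(σ^2*t^2/2) + σ^4*t^2*e^(μ*t)*e^(σ^2*t^2/2) + σ^2*e^(μ*t)*e^(σ^2*t^2/2)

E[X^3] = M′′′(0) = μ*(μ^2 + 3*σ^2)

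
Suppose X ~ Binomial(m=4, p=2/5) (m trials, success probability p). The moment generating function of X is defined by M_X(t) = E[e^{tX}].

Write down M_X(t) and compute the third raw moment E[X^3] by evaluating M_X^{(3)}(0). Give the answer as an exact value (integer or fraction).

E[X^3] = d^3M/dt^3 |_{t=0} = 1112/125

M_X(t) = (2*e^(t)/5 + 3/5)^4
dM/dt = 64*e^(4*t)/625 + 288*e^(3*t)/625 + 432*e^(2*t)/625 + 216*e^(t)/625
d^2M/dt^2 = 256*e^(4*t)/625 + 864*e^(3*t)/625 + 864*e^(2*t)/625 + 216*e^(t)/625
d^3M/dt^3 = 1024*e^(4*t)/625 + 2592*e^(3*t)/625 + 1728*e^(2*t)/625 + 216*e^(t)/625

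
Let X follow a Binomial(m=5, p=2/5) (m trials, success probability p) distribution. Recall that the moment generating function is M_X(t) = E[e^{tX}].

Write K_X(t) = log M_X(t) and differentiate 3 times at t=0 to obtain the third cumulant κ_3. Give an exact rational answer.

κ_3 = d^3K/dt^3 |_{t=0} = 6/25

M_X(t) = (2*e^(t)/5 + 3/5)^5
K_X(t) = log M_X(t) = 5*log(2*e^(t)/5 + 3/5)
dK/dt = 10*e^(t)/(2*e^(t) + 3)
d^2K/dt^2 = 30*e^(t)/(4*e^(2*t) + 12*e^(t) + 9)
d^3K/dt^3 = (-60*e^(2*t) + 90*e^(t))/(8*e^(3*t) + 36*e^(2*t) + 54*e^(t) + 27)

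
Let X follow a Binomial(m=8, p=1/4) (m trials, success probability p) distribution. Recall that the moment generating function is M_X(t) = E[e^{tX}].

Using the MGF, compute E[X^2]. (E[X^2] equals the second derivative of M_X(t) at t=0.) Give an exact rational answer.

E[X^2] = D^2[M](0) = 11/2

M_X(t) = (e^(t)/4 + 3/4)^8
D^2[M](t) = e^(8*t)/1024 + 147*e^(7*t)/8192 + 567*e^(6*t)/4096 + 4725*e^(5*t)/8192 + 2835*e^(4*t)/2048 + 15309*e^(3*t)/8192 + 5103*e^(2*t)/4096 + 2187*e^(t)/8192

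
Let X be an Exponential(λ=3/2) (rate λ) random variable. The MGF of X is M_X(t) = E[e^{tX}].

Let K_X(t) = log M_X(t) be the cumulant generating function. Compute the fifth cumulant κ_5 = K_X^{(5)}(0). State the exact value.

κ_5 = d^5K/dt^5 |_{t=0} = 256/81

M_X(t) = 3/(2*(3/2 - t))
K_X(t) = log M_X(t) = -log(3/2 - t) - log(2) + log(3)
dK/dt = -2/(2*t - 3)
d^2K/dt^2 = 4/(4*t^2 - 12*t + 9)
d^3K/dt^3 = -16/(8*t^3 - 36*t^2 + 54*t - 27)
d^4K/dt^4 = 96/(16*t^4 - 96*t^3 + 216*t^2 - 216*t + 81)
d^5K/dt^5 = -768/(32*t^5 - 240*t^4 + 720*t^3 - 1080*t^2 + 810*t - 243)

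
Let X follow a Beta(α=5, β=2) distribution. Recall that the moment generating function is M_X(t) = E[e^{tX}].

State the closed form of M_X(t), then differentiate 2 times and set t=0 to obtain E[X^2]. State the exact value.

E[X^2] = d^2M/dt^2 |_{t=0} = 15/28

M_X(t) = ₁F₁(5; 7; t)
dM/dt = 5*₁F₁(6; 8; t)/7
d^2M/dt^2 = 15*₁F₁(7; 9; t)/28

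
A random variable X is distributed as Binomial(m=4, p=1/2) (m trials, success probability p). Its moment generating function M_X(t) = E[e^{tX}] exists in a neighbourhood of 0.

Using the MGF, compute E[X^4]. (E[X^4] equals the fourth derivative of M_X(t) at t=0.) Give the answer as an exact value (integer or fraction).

E[X^4] = M^(4)(0) = 85/2

M_X(t) = (e^(t)/2 + 1/2)^4
M^(4)(t) = 16*e^(4*t) + 81*e^(3*t)/4 + 6*e^(2*t) + e^(t)/4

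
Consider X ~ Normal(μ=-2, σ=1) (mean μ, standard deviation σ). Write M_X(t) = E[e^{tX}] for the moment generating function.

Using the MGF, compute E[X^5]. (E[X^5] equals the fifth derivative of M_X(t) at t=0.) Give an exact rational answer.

M_X(t) = e^(t^2/2 - 2*t)
M^(5)(t) = (t^5*e^(t^2/2) - 10*t^4*e^(t^2/2) + 50*t^3*e^(t^2/2) - 140*t^2*e^(t^2/2) + 215*t*e^(t^2/2) - 142*e^(t^2/2))*e^(-2*t)

E[X^5] = M^(5)(0) = -142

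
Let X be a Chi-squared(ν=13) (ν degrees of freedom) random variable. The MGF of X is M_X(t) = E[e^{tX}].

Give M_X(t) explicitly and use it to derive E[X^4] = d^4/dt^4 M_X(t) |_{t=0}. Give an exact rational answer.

E[X^4] = M′′′′(0) = 62985

M_X(t) = (1 - 2*t)^(-13/2)
M′(t) = -13/(128*t^7*√(1 - 2*t) - 448*t^6*√(1 - 2*t) + 672*t^5*√(1 - 2*t) - 560*t^4*√(1 - 2*t) + 280*t^3*√(1 - 2*t) - 84*t^2*√(1 - 2*t) + 14*t*√(1 - 2*t) - √(1 - 2*t))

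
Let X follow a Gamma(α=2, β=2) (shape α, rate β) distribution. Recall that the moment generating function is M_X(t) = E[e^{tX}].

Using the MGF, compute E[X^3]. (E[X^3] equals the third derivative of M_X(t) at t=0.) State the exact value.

E[X^3] = M^(3)(0) = 3

M_X(t) = 4/(2 - t)^2
M^(3)(t) = -96/(t^5 - 10*t^4 + 40*t^3 - 80*t^2 + 80*t - 32)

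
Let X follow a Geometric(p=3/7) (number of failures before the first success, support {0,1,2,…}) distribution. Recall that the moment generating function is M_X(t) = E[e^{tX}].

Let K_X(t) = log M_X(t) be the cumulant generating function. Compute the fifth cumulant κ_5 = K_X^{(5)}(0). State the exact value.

κ_5 = d^5K/dt^5 |_{t=0} = 35420/81

M_X(t) = 3/(7*(1 - 4*e^(t)/7))
K_X(t) = log M_X(t) = -log(1 - 4*e^(t)/7) - log(7) + log(3)
dK/dt = -4*e^(t)/(4*e^(t) - 7)
d^2K/dt^2 = 28*e^(t)/(16*e^(2*t) - 56*e^(t) + 49)
d^3K/dt^3 = (-112*e^(2*t) - 196*e^(t))/(64*e^(3*t) - 336*e^(2*t) + 588*e^(t) - 343)
d^4K/dt^4 = (448*e^(3*t) + 3136*e^(2*t) + 1372*e^(t))/(256*e^(4*t) - 1792*e^(3*t) + 4704*e^(2*t) - 5488*e^(t) + 2401)
d^5K/dt^5 = (-1792*e^(4*t) - 34496*e^(3*t) - 60368*e^(2*t) - 9604*e^(t))/(1024*e^(5*t) - 8960*e^(4*t) + 31360*e^(3*t) - 54880*e^(2*t) + 48020*e^(t) - 16807)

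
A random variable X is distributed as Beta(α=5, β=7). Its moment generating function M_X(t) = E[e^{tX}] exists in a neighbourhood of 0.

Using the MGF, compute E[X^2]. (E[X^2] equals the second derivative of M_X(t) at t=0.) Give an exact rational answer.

M_X(t) = ₁F₁(5; 12; t)
D^2[M](t) = 5*₁F₁(7; 14; t)/26

E[X^2] = D^2[M](0) = 5/26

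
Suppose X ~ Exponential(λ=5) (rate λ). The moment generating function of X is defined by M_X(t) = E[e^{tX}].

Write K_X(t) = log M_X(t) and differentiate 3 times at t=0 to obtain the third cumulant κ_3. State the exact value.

κ_3 = K′′′(0) = 2/125

M_X(t) = 5/(5 - t)
K_X(t) = log M_X(t) = -log(5 - t) + log(5)
K′(t) = -1/(t - 5)
K′′(t) = 1/(t^2 - 10*t + 25)
K′′′(t) = -2/(t^3 - 15*t^2 + 75*t - 125)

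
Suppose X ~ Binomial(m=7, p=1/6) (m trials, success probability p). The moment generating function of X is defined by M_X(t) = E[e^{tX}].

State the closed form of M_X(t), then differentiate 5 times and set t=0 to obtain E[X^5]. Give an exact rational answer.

E[X^5] = M′′′′′(0) = 448/9

M_X(t) = (e^(t)/6 + 5/6)^7
M′(t) = 7*e^(7*t)/279936 + 35*e^(6*t)/46656 + 875*e^(5*t)/93312 + 4375*e^(4*t)/69984 + 21875*e^(3*t)/93312 + 21875*e^(2*t)/46656 + 109375*e^(t)/279936
M′′(t) = 49*e^(7*t)/279936 + 35*e^(6*t)/7776 + 4375*e^(5*t)/93312 + 4375*e^(4*t)/17496 + 21875*e^(3*t)/31104 + 21875*e^(2*t)/23328 + 109375*e^(t)/279936
M′′′(t) = 343*e^(7*t)/279936 + 35*e^(6*t)/1296 + 21875*e^(5*t)/93312 + 4375*e^(4*t)/4374 + 21875*e^(3*t)/10368 + 21875*e^(2*t)/11664 + 109375*e^(t)/279936
M′′′′(t) = 2401*e^(7*t)/279936 + 35*e^(6*t)/216 + 109375*e^(5*t)/93312 + 8750*e^(4*t)/2187 + 21875*e^(3*t)/3456 + 21875*e^(2*t)/5832 + 109375*e^(t)/279936
M′′′′′(t) = 16807*e^(7*t)/279936 + 35*e^(6*t)/36 + 546875*e^(5*t)/93312 + 35000*e^(4*t)/2187 + 21875*e^(3*t)/1152 + 21875*e^(2*t)/2916 + 109375*e^(t)/279936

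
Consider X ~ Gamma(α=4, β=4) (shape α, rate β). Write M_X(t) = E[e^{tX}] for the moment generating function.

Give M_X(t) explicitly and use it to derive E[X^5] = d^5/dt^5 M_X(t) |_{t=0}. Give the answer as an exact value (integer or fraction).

E[X^5] = M^(5)(0) = 105/16

M_X(t) = 256/(4 - t)^4
M^(5)(t) = -1720320/(t^9 - 36*t^8 + 576*t^7 - 5376*t^6 + 32256*t^5 - 129024*t^4 + 344064*t^3 - 589824*t^2 + 589824*t - 262144)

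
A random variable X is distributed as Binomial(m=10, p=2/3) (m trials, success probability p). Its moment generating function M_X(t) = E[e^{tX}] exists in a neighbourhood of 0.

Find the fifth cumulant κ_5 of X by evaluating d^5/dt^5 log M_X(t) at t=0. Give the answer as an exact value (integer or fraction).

M_X(t) = (2*e^(t)/3 + 1/3)^10
K_X(t) = log M_X(t) = 10*log(2*e^(t)/3 + 1/3)
K′(t) = 20*e^(t)/(2*e^(t) + 1)
K′′(t) = 20*e^(t)/(4*e^(2*t) + 4*e^(t) + 1)
K′′′(t) = (-40*e^(2*t) + 20*e^(t))/(8*e^(3*t) + 12*e^(2*t) + 6*e^(t) + 1)
K′′′′(t) = (80*e^(3*t) - 160*e^(2*t) + 20*e^(t))/(16*e^(4*t) + 32*e^(3*t) + 24*e^(2*t) + 8*e^(t) + 1)
K′′′′′(t) = (-160*e^(4*t) + 880*e^(3*t) - 440*e^(2*t) + 20*e^(t))/(32*e^(5*t) + 80*e^(4*t) + 80*e^(3*t) + 40*e^(2*t) + 10*e^(t) + 1)

κ_5 = K′′′′′(0) = 100/81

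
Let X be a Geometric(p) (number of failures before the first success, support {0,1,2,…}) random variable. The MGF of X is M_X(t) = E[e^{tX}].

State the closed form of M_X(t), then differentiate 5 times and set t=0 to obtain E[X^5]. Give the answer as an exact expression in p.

E[X^5] = D^5[M](0) = -1 + 31/p - 180/p^2 + 390/p^3 - 360/p^4 + 120/p^5

M_X(t) = p/(-(1 - p)*e^(t) + 1)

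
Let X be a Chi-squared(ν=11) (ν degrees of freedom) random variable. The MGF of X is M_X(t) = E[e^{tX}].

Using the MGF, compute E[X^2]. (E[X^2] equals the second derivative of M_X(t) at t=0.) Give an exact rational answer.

M_X(t) = (1 - 2*t)^(-11/2)
D^2[M](t) = -143/(128*t^7*√(1 - 2*t) - 448*t^6*√(1 - 2*t) + 672*t^5*√(1 - 2*t) - 560*t^4*√(1 - 2*t) + 280*t^3*√(1 - 2*t) - 84*t^2*√(1 - 2*t) + 14*t*√(1 - 2*t) - √(1 - 2*t))

E[X^2] = D^2[M](0) = 143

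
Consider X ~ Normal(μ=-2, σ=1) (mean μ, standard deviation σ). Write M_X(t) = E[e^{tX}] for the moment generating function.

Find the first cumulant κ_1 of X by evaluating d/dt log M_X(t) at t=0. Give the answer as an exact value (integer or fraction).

M_X(t) = e^(t^2/2 - 2*t)
K_X(t) = log M_X(t) = t^2/2 - 2*t
K′(t) = t - 2

κ_1 = K′(0) = -2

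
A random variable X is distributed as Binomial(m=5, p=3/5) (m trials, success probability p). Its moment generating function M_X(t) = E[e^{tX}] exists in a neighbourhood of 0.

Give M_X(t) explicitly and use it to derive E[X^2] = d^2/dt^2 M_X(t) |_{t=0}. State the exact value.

E[X^2] = D^2[M](0) = 51/5

M_X(t) = (3*e^(t)/5 + 2/5)^5
D^2[M](t) = 243*e^(5*t)/125 + 2592*e^(4*t)/625 + 1944*e^(3*t)/625 + 576*e^(2*t)/625 + 48*e^(t)/625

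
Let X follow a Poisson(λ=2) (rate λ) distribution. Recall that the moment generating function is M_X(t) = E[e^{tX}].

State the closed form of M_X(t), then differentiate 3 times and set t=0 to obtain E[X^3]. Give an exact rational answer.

E[X^3] = D^3[M](0) = 22

M_X(t) = e^(2*e^(t) - 2)
D^3[M](t) = (8*e^(3*t)*e^(2*e^(t)) + 12*e^(2*t)*e^(2*e^(t)) + 2*e^(t)*e^(2*e^(t)))*e^(-2)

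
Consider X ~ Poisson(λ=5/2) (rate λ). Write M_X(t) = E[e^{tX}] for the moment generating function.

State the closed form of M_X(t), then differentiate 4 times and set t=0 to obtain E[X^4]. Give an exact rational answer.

M_X(t) = e^(5*e^(t)/2 - 5/2)
dM/dt = 5*e^(-5/2)*e^(t)*e^(5*e^(t)/2)/2
d^2M/dt^2 = (25*e^(2*t)*e^(5*e^(t)/2) + 10*e^(t)*e^(5*e^(t)/2))*e^(-5/2)/4
d^3M/dt^3 = (125*e^(3*t)*e^(5*e^(t)/2) + 150*e^(2*t)*e^(5*e^(t)/2) + 20*e^(t)*e^(5*e^(t)/2))*e^(-5/2)/8
d^4M/dt^4 = (625*e^(4*t)*e^(5*e^(t)/2) + 1500*e^(3*t)*e^(5*e^(t)/2) + 700*e^(2*t)*e^(5*e^(t)/2) + 40*e^(t)*e^(5*e^(t)/2))*e^(-5/2)/16

E[X^4] = d^4M/dt^4 |_{t=0} = 2865/16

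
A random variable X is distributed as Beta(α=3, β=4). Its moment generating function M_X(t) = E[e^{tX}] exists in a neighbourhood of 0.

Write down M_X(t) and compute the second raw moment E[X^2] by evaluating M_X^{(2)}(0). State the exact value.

M_X(t) = ₁F₁(3; 7; t)
D^2[M](t) = 3*₁F₁(5; 9; t)/14

E[X^2] = D^2[M](0) = 3/14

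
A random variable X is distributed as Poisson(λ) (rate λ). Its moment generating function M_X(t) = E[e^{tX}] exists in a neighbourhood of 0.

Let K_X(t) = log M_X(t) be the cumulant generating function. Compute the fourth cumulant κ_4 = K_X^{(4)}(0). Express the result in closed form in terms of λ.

M_X(t) = e^(λ*(e^(t) - 1))
K_X(t) = log M_X(t) = λ*(e^(t) - 1)
K^(4)(t) = λ*e^(t)

κ_4 = K^(4)(0) = λ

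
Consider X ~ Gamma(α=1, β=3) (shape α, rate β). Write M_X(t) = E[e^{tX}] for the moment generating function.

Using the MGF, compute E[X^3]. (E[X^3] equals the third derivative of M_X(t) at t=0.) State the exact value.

M_X(t) = 3/(3 - t)
M^(3)(t) = 18/(t^4 - 12*t^3 + 54*t^2 - 108*t + 81)

E[X^3] = M^(3)(0) = 2/9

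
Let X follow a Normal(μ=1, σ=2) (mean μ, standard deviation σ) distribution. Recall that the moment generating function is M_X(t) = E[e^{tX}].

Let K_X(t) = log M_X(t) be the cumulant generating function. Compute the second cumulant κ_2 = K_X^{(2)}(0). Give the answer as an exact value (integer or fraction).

κ_2 = D^2[K](0) = 4

M_X(t) = e^(2*t^2 + t)
K_X(t) = log M_X(t) = 2*t^2 + t
D^2[K](t) = 4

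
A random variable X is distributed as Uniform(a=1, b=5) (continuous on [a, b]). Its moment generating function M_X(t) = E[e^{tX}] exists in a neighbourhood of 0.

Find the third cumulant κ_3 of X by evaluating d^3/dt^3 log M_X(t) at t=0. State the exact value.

M_X(t) = (e^(5*t) - e^(t))/(4*t)
K_X(t) = log M_X(t) = -log(t) + log(e^(5*t) - e^(t)) - 2*log(2)
K′(t) = (5*t*e^(4*t) - t - e^(4*t) + 1)/(t*e^(4*t) - t)
K′′(t) = (-16*t^2*e^(4*t) + e^(8*t) - 2*e^(4*t) + 1)/(t^2*e^(8*t) - 2*t^2*e^(4*t) + t^2)
K′′′(t) = (64*t^3*e^(8*t) + 64*t^3*e^(4*t) - 2*e^(12*t) + 6*e^(8*t) - 6*e^(4*t) + 2)/(t^3*e^(12*t) - 3*t^3*e^(8*t) + 3*t^3*e^(4*t) - t^3)

κ_3 = K′′′(0) = 0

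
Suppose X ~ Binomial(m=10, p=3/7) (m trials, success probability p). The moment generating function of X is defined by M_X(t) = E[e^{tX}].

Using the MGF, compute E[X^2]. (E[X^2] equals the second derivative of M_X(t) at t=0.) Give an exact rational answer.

E[X^2] = M^(2)(0) = 1020/49

M_X(t) = (3*e^(t)/7 + 4/7)^10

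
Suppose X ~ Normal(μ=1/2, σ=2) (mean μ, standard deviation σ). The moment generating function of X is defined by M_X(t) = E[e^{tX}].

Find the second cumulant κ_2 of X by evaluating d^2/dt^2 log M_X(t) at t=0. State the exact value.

κ_2 = d^2K/dt^2 |_{t=0} = 4

M_X(t) = e^(2*t^2 + t/2)
K_X(t) = log M_X(t) = 2*t^2 + t/2
dK/dt = 4*t + 1/2
d^2K/dt^2 = 4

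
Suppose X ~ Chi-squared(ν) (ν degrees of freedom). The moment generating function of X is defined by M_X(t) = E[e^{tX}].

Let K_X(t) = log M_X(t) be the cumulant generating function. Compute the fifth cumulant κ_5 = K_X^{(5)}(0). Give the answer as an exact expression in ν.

κ_5 = K′′′′′(0) = 384*ν

M_X(t) = (1 - 2*t)^(-ν/2)
K_X(t) = log M_X(t) = -ν*log(1 - 2*t)/2
K′(t) = -ν/(2*t - 1)
K′′(t) = 2*ν/(4*t^2 - 4*t + 1)
K′′′(t) = -8*ν/(8*t^3 - 12*t^2 + 6*t - 1)
K′′′′(t) = 48*ν/(16*t^4 - 32*t^3 + 24*t^2 - 8*t + 1)
K′′′′′(t) = -384*ν/(32*t^5 - 80*t^4 + 80*t^3 - 40*t^2 + 10*t - 1)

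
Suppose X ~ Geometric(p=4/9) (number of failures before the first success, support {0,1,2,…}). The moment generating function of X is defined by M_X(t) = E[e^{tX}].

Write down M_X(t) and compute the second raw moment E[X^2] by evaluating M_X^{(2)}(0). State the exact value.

M_X(t) = 4/(9*(1 - 5*e^(t)/9))
M′(t) = 20*e^(t)/(25*e^(2*t) - 90*e^(t) + 81)
M′′(t) = (-100*e^(2*t) - 180*e^(t))/(125*e^(3*t) - 675*e^(2*t) + 1215*e^(t) - 729)

E[X^2] = M′′(0) = 35/8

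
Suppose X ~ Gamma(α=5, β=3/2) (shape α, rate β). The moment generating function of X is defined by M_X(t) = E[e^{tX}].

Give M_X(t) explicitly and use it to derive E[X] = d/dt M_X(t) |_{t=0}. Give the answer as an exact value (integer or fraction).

E[X] = M′(0) = 10/3

M_X(t) = 243/(32*(3/2 - t)^5)
M′(t) = 2430/(64*t^6 - 576*t^5 + 2160*t^4 - 4320*t^3 + 4860*t^2 - 2916*t + 729)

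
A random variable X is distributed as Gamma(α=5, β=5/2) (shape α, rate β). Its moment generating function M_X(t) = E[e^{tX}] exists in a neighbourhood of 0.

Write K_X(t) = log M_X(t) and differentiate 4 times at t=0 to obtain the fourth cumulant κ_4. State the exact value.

κ_4 = d^4K/dt^4 |_{t=0} = 96/125

M_X(t) = 3125/(32*(5/2 - t)^5)
K_X(t) = log M_X(t) = -5*log(5/2 - t) - 5*log(2) + 5*log(5)
dK/dt = -10/(2*t - 5)
d^2K/dt^2 = 20/(4*t^2 - 20*t + 25)
d^3K/dt^3 = -80/(8*t^3 - 60*t^2 + 150*t - 125)
d^4K/dt^4 = 480/(16*t^4 - 160*t^3 + 600*t^2 - 1000*t + 625)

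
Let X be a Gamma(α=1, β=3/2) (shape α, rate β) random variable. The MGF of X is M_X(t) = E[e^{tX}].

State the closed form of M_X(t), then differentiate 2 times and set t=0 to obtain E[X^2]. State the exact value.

M_X(t) = 3/(2*(3/2 - t))
M^(2)(t) = -24/(8*t^3 - 36*t^2 + 54*t - 27)

E[X^2] = M^(2)(0) = 8/9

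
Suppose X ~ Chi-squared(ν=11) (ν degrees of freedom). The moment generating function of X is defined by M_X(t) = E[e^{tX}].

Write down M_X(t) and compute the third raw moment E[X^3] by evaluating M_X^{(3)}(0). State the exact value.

E[X^3] = M^(3)(0) = 2145

M_X(t) = (1 - 2*t)^(-11/2)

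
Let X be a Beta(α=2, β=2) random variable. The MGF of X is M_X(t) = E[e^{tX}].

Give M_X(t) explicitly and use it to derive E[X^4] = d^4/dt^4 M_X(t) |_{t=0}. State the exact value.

E[X^4] = M′′′′(0) = 1/7

M_X(t) = ₁F₁(2; 4; t)
M′(t) = ₁F₁(3; 5; t)/2
M′′(t) = 3*₁F₁(4; 6; t)/10
M′′′(t) = ₁F₁(5; 7; t)/5
M′′′′(t) = ₁F₁(6; 8; t)/7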